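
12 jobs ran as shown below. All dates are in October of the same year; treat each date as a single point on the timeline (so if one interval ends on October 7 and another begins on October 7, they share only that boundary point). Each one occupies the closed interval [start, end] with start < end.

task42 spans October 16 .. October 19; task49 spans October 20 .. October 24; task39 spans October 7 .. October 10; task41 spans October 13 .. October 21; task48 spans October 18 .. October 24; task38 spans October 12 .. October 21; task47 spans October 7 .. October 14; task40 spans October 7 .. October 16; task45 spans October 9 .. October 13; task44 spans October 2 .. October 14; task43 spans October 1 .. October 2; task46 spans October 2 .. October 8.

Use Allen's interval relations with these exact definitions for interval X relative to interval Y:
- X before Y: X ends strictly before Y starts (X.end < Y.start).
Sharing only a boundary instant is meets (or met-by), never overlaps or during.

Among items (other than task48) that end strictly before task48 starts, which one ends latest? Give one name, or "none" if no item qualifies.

Target task48 = [October 18, October 24].
task38 [October 12, October 21] → overlaps → excluded.
task39 [October 7, October 10] → before → candidate.
task40 [October 7, October 16] → before → candidate.
task41 [October 13, October 21] → overlaps → excluded.
task42 [October 16, October 19] → overlaps → excluded.
task43 [October 1, October 2] → before → candidate.
task44 [October 2, October 14] → before → candidate.
task45 [October 9, October 13] → before → candidate.
task46 [October 2, October 8] → before → candidate.
task47 [October 7, October 14] → before → candidate.
task49 [October 20, October 24] → finishes → excluded.
Among candidates, latest end is October 16 → task40.

task40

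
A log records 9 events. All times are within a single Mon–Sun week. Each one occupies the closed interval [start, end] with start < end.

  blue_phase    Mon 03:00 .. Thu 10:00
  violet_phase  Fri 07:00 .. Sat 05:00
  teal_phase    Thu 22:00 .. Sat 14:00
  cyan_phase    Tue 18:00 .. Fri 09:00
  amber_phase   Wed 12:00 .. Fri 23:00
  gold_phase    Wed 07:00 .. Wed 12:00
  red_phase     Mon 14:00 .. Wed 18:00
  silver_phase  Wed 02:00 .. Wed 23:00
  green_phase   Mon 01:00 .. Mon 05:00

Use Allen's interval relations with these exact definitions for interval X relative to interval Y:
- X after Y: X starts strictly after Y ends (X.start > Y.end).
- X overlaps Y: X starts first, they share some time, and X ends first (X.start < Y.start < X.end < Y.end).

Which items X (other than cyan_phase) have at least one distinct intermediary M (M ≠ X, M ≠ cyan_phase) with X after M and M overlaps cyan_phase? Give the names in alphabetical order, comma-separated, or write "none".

teal_phase, violet_phase

Target cyan_phase = [Tue 18:00, Fri 09:00].
Intermediaries M with M overlaps cyan_phase: blue_phase, red_phase.
Via blue_phase — items with X after blue_phase: teal_phase, violet_phase.
Via red_phase — items with X after red_phase: teal_phase, violet_phase.
Union: teal_phase, violet_phase.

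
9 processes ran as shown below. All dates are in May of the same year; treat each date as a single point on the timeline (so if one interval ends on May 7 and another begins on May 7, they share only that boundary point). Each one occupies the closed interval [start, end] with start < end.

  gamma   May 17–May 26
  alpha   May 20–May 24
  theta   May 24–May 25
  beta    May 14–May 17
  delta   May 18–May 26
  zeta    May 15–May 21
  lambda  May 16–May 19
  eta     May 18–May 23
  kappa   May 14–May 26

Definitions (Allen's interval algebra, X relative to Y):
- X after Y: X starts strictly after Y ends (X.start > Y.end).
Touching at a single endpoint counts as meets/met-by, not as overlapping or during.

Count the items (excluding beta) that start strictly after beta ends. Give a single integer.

4

Target beta = [May 14, May 17].
alpha [May 20, May 24] → after → counts.
delta [May 18, May 26] → after → counts.
eta [May 18, May 23] → after → counts.
gamma [May 17, May 26] → met-by → no.
kappa [May 14, May 26] → started-by → no.
lambda [May 16, May 19] → overlapped-by → no.
theta [May 24, May 25] → after → counts.
zeta [May 15, May 21] → overlapped-by → no.
Total: 4.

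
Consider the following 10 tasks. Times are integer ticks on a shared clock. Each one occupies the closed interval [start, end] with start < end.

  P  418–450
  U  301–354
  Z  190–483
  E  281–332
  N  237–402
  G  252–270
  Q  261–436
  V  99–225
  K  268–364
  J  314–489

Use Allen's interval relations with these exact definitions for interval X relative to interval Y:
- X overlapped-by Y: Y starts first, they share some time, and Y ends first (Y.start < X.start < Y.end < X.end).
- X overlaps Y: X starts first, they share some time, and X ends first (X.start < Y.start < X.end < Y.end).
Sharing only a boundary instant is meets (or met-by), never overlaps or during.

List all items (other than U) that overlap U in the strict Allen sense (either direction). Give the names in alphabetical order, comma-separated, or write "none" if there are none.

E, J

Target U = [301, 354].
E [281, 332] → overlaps → yes.
G [252, 270] → before → no.
J [314, 489] → overlapped-by → yes.
K [268, 364] → contains → no.
N [237, 402] → contains → no.
P [418, 450] → after → no.
Q [261, 436] → contains → no.
V [99, 225] → before → no.
Z [190, 483] → contains → no.
Result: E, J.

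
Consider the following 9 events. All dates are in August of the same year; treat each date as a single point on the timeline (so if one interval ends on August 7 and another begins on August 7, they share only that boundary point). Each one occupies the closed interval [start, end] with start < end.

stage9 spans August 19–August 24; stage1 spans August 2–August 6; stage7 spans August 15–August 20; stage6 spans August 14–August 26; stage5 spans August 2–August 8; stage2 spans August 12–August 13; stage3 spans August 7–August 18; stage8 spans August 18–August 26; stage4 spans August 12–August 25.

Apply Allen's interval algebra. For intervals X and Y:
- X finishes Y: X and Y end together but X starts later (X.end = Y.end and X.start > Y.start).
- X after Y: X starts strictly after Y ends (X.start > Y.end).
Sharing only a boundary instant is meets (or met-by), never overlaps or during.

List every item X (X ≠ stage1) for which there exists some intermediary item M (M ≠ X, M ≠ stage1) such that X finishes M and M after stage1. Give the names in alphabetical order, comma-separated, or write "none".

stage8

Target stage1 = [August 2, August 6].
Intermediaries M with M after stage1: stage2, stage3, stage4, stage6, stage7, stage8, stage9.
Via stage2 — items with X finishes stage2: none.
Via stage3 — items with X finishes stage3: none.
Via stage4 — items with X finishes stage4: none.
Via stage6 — items with X finishes stage6: stage8.
Via stage7 — items with X finishes stage7: none.
Via stage8 — items with X finishes stage8: none.
Via stage9 — items with X finishes stage9: none.
Union: stage8.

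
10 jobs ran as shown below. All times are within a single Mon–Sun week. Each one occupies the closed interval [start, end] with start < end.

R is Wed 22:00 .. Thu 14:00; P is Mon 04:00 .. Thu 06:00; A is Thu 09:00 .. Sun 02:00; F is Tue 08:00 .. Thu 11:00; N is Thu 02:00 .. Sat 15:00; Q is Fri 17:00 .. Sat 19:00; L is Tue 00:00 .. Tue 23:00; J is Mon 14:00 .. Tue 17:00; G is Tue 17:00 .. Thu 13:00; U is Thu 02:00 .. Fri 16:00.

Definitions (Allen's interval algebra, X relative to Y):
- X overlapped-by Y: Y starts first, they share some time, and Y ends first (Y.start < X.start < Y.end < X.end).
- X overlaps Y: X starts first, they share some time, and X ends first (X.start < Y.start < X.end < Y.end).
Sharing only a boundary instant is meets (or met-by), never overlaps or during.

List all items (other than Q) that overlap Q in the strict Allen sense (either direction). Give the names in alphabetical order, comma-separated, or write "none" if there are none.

Target Q = [Fri 17:00, Sat 19:00].
A [Thu 09:00, Sun 02:00] → contains → no.
F [Tue 08:00, Thu 11:00] → before → no.
G [Tue 17:00, Thu 13:00] → before → no.
J [Mon 14:00, Tue 17:00] → before → no.
L [Tue 00:00, Tue 23:00] → before → no.
N [Thu 02:00, Sat 15:00] → overlaps → yes.
P [Mon 04:00, Thu 06:00] → before → no.
R [Wed 22:00, Thu 14:00] → before → no.
U [Thu 02:00, Fri 16:00] → before → no.
Result: N.

N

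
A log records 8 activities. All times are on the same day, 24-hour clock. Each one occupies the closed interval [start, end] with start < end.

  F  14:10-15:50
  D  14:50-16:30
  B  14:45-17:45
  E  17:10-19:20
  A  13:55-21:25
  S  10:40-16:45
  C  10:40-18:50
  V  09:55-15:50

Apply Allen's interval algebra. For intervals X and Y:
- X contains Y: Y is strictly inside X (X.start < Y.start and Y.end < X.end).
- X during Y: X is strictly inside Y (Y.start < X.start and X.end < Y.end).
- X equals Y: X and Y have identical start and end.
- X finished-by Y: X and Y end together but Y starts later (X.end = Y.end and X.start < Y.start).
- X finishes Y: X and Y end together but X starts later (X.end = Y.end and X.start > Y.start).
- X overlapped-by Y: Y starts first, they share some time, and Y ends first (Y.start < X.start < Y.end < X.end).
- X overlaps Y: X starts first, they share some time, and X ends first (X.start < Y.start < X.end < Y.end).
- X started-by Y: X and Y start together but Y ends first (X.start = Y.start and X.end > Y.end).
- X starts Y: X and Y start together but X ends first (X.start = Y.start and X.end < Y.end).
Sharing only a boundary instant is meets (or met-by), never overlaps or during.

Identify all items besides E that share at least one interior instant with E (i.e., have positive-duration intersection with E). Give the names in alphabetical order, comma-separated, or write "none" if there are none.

Target E = [17:10, 19:20].
A [13:55, 21:25] → contains → yes.
B [14:45, 17:45] → overlaps → yes.
C [10:40, 18:50] → overlaps → yes.
D [14:50, 16:30] → before → no.
F [14:10, 15:50] → before → no.
S [10:40, 16:45] → before → no.
V [09:55, 15:50] → before → no.
Result: A, B, C.

A, B, C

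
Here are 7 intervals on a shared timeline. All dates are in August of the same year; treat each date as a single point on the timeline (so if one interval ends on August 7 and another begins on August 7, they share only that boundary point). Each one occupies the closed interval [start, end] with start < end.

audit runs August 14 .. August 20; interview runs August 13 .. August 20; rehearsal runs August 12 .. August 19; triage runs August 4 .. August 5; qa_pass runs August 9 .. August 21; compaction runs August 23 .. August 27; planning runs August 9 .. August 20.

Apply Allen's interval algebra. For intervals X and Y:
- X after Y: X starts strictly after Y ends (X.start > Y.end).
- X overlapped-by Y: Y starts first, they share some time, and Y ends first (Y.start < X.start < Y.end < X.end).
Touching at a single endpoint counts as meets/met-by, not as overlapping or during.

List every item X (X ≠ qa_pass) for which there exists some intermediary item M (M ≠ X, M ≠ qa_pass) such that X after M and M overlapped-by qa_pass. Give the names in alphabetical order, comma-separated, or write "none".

none

Target qa_pass = [August 9, August 21].
Intermediaries M with M overlapped-by qa_pass: none.
Union: none.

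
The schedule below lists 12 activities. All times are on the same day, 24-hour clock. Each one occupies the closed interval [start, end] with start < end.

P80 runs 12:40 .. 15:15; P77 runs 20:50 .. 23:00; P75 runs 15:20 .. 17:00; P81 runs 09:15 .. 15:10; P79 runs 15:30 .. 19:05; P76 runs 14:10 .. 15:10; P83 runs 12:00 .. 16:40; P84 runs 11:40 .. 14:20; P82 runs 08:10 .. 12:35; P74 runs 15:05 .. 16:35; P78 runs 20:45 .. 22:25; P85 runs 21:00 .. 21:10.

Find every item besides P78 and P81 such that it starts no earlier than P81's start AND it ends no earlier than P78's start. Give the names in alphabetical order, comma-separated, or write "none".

Conditions: its start is no earlier than P81's start (X.start >= 09:15) AND its end is no earlier than P78's start (X.end >= 20:45).
P74: start 15:05 >= 09:15? ✓; end 16:35 >= 20:45? ✗ → no.
P75: start 15:20 >= 09:15? ✓; end 17:00 >= 20:45? ✗ → no.
P76: start 14:10 >= 09:15? ✓; end 15:10 >= 20:45? ✗ → no.
P77: start 20:50 >= 09:15? ✓; end 23:00 >= 20:45? ✓ → yes.
P79: start 15:30 >= 09:15? ✓; end 19:05 >= 20:45? ✗ → no.
P80: start 12:40 >= 09:15? ✓; end 15:15 >= 20:45? ✗ → no.
P82: start 08:10 >= 09:15? ✗; end 12:35 >= 20:45? ✗ → no.
P83: start 12:00 >= 09:15? ✓; end 16:40 >= 20:45? ✗ → no.
P84: start 11:40 >= 09:15? ✓; end 14:20 >= 20:45? ✗ → no.
P85: start 21:00 >= 09:15? ✓; end 21:10 >= 20:45? ✓ → yes.
Result: P77, P85.

P77, P85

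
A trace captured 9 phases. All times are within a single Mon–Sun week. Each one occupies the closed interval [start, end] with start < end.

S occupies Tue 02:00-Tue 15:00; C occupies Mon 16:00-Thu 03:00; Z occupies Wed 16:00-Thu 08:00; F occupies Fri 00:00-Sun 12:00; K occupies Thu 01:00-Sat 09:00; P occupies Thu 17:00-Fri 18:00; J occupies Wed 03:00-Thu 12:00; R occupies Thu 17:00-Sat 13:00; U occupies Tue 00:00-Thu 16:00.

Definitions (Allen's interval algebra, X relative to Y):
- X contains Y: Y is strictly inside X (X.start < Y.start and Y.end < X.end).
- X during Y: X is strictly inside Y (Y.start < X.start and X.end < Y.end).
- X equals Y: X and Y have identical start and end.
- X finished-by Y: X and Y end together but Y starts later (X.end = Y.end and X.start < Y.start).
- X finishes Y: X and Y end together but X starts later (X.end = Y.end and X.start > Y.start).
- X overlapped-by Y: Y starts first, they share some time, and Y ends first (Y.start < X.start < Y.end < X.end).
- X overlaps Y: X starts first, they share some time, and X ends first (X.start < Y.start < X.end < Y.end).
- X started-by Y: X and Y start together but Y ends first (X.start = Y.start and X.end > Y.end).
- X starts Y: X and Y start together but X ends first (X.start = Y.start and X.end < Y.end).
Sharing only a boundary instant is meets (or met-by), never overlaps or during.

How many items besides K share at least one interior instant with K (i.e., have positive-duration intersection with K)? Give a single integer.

Target K = [Thu 01:00, Sat 09:00].
C [Mon 16:00, Thu 03:00] → overlaps → counts.
F [Fri 00:00, Sun 12:00] → overlapped-by → counts.
J [Wed 03:00, Thu 12:00] → overlaps → counts.
P [Thu 17:00, Fri 18:00] → during → counts.
R [Thu 17:00, Sat 13:00] → overlapped-by → counts.
S [Tue 02:00, Tue 15:00] → before → no.
U [Tue 00:00, Thu 16:00] → overlaps → counts.
Z [Wed 16:00, Thu 08:00] → overlaps → counts.
Total: 7.

7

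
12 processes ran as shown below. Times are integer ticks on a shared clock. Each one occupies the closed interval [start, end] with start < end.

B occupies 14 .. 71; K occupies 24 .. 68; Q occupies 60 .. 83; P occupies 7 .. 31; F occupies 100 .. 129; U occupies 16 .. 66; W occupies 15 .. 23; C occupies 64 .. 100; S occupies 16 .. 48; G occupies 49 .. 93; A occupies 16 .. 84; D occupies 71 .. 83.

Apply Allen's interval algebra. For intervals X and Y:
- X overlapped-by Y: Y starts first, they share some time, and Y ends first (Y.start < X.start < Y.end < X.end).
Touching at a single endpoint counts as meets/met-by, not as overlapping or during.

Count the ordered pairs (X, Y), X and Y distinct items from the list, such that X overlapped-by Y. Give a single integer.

Checking all 132 ordered pairs for relation 'overlapped-by'; matching pairs in alphabetical order:
(A, B): A overlapped-by B ✓
(A, P): A overlapped-by P ✓
(A, W): A overlapped-by W ✓
(B, P): B overlapped-by P ✓
(C, A): C overlapped-by A ✓
(C, B): C overlapped-by B ✓
(C, G): C overlapped-by G ✓
(C, K): C overlapped-by K ✓
(C, Q): C overlapped-by Q ✓
(C, U): C overlapped-by U ✓
(G, A): G overlapped-by A ✓
(G, B): G overlapped-by B ✓
(G, K): G overlapped-by K ✓
(G, U): G overlapped-by U ✓
(K, P): K overlapped-by P ✓
(K, S): K overlapped-by S ✓
(K, U): K overlapped-by U ✓
(Q, B): Q overlapped-by B ✓
(Q, K): Q overlapped-by K ✓
(Q, U): Q overlapped-by U ✓
(S, P): S overlapped-by P ✓
(S, W): S overlapped-by W ✓
(U, P): U overlapped-by P ✓
(U, W): U overlapped-by W ✓
Count: 24.

24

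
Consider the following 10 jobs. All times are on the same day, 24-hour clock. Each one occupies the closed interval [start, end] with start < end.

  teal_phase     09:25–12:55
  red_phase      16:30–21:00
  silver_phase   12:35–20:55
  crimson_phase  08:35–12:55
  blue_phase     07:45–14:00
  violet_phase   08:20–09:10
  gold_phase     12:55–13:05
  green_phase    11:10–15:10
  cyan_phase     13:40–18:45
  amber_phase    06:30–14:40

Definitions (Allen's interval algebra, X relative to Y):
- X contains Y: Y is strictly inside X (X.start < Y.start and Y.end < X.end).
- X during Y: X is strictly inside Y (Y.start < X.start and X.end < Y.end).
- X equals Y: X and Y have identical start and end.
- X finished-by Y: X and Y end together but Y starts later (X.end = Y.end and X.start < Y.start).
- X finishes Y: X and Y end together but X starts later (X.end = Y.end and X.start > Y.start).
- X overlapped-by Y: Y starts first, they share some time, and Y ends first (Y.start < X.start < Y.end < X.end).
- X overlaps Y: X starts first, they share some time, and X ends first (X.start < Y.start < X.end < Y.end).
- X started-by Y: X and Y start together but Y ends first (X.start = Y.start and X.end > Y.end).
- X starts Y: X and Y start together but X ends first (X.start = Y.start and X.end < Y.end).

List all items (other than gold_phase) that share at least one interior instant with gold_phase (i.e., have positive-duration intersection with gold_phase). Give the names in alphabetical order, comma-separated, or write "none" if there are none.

amber_phase, blue_phase, green_phase, silver_phase

Target gold_phase = [12:55, 13:05].
amber_phase [06:30, 14:40] → contains → yes.
blue_phase [07:45, 14:00] → contains → yes.
crimson_phase [08:35, 12:55] → meets → no.
cyan_phase [13:40, 18:45] → after → no.
green_phase [11:10, 15:10] → contains → yes.
red_phase [16:30, 21:00] → after → no.
silver_phase [12:35, 20:55] → contains → yes.
teal_phase [09:25, 12:55] → meets → no.
violet_phase [08:20, 09:10] → before → no.
Result: amber_phase, blue_phase, green_phase, silver_phase.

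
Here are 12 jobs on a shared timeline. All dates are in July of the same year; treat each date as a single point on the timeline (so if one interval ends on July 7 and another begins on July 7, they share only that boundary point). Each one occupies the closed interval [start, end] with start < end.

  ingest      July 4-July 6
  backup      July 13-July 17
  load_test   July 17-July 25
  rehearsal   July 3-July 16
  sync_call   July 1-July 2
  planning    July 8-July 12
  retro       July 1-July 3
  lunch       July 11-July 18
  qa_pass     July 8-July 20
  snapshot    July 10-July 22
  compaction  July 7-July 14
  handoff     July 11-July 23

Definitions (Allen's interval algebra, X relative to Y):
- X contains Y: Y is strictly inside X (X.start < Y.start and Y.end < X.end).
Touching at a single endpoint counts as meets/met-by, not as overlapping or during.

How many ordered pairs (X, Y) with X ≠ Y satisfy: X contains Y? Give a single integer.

10

Checking all 132 ordered pairs for relation 'contains'; matching pairs in alphabetical order:
(compaction, planning): compaction contains planning ✓
(handoff, backup): handoff contains backup ✓
(lunch, backup): lunch contains backup ✓
(qa_pass, backup): qa_pass contains backup ✓
(qa_pass, lunch): qa_pass contains lunch ✓
(rehearsal, compaction): rehearsal contains compaction ✓
(rehearsal, ingest): rehearsal contains ingest ✓
(rehearsal, planning): rehearsal contains planning ✓
(snapshot, backup): snapshot contains backup ✓
(snapshot, lunch): snapshot contains lunch ✓
Count: 10.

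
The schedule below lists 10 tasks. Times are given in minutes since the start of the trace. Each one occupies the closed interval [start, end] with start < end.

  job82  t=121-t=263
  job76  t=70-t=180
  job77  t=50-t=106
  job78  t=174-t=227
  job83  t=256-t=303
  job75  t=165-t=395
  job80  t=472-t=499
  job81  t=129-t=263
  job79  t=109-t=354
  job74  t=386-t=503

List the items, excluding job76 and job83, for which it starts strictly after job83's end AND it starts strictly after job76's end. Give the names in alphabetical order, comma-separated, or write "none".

job74, job80

Conditions: its start is strictly after job83's end (X.start > t=303) AND its start is strictly after job76's end (X.start > t=180).
job74: start t=386 > t=303? ✓; start t=386 > t=180? ✓ → yes.
job75: start t=165 > t=303? ✗; start t=165 > t=180? ✗ → no.
job77: start t=50 > t=303? ✗; start t=50 > t=180? ✗ → no.
job78: start t=174 > t=303? ✗; start t=174 > t=180? ✗ → no.
job79: start t=109 > t=303? ✗; start t=109 > t=180? ✗ → no.
job80: start t=472 > t=303? ✓; start t=472 > t=180? ✓ → yes.
job81: start t=129 > t=303? ✗; start t=129 > t=180? ✗ → no.
job82: start t=121 > t=303? ✗; start t=121 > t=180? ✗ → no.
Result: job74, job80.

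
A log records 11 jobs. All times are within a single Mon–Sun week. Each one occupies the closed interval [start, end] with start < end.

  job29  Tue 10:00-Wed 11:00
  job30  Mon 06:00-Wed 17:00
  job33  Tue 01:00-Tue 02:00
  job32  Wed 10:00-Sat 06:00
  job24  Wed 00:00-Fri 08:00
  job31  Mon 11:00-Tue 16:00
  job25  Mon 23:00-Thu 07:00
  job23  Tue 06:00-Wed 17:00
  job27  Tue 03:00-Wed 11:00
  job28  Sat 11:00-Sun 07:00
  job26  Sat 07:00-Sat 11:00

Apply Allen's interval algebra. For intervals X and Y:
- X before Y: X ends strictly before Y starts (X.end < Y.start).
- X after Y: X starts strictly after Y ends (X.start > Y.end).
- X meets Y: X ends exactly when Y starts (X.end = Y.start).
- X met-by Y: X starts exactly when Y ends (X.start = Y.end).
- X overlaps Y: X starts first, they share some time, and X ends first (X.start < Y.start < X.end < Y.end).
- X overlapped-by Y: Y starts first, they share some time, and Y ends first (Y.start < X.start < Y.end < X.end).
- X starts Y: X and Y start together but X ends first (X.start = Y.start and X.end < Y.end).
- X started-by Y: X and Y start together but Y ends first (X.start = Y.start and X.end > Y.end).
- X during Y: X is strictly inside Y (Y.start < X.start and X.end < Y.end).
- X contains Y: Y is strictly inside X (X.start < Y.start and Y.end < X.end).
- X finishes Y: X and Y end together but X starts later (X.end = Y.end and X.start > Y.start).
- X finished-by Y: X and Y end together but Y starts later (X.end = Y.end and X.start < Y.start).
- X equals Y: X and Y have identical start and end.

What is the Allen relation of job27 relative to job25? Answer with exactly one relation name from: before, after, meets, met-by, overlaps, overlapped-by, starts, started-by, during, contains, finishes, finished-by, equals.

during

job27 = [Tue 03:00, Wed 11:00]; job25 = [Mon 23:00, Thu 07:00].
Compare endpoints: job27.start > job25.start, job27.start < job25.end, job27.end > job25.start, job27.end < job25.end.
That pattern is 'during'.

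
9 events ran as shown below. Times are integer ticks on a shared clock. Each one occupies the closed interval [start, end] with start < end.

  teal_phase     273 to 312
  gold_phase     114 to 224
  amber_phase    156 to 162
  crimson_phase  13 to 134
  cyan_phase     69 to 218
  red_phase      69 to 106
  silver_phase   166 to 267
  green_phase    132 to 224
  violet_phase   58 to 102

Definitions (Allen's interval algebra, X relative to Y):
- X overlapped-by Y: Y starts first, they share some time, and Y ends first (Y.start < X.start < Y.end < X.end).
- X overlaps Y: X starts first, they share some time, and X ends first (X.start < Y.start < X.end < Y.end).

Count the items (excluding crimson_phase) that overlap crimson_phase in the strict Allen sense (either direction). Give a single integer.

Target crimson_phase = [13, 134].
amber_phase [156, 162] → after → no.
cyan_phase [69, 218] → overlapped-by → counts.
gold_phase [114, 224] → overlapped-by → counts.
green_phase [132, 224] → overlapped-by → counts.
red_phase [69, 106] → during → no.
silver_phase [166, 267] → after → no.
teal_phase [273, 312] → after → no.
violet_phase [58, 102] → during → no.
Total: 3.

3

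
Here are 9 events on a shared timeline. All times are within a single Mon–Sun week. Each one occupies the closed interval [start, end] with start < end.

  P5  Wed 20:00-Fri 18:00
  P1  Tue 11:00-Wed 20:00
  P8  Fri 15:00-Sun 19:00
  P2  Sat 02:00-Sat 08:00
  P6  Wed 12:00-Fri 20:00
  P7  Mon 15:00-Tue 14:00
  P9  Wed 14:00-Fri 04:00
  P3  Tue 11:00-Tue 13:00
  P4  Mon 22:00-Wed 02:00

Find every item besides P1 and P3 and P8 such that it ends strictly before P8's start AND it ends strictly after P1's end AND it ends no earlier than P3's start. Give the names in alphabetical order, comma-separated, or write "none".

P9

Conditions: its end is strictly before P8's start (X.end < Fri 15:00) AND its end is strictly after P1's end (X.end > Wed 20:00) AND its end is no earlier than P3's start (X.end >= Tue 11:00).
P2: end Sat 08:00 < Fri 15:00? ✗; end Sat 08:00 > Wed 20:00? ✓; end Sat 08:00 >= Tue 11:00? ✓ → no.
P4: end Wed 02:00 < Fri 15:00? ✓; end Wed 02:00 > Wed 20:00? ✗; end Wed 02:00 >= Tue 11:00? ✓ → no.
P5: end Fri 18:00 < Fri 15:00? ✗; end Fri 18:00 > Wed 20:00? ✓; end Fri 18:00 >= Tue 11:00? ✓ → no.
P6: end Fri 20:00 < Fri 15:00? ✗; end Fri 20:00 > Wed 20:00? ✓; end Fri 20:00 >= Tue 11:00? ✓ → no.
P7: end Tue 14:00 < Fri 15:00? ✓; end Tue 14:00 > Wed 20:00? ✗; end Tue 14:00 >= Tue 11:00? ✓ → no.
P9: end Fri 04:00 < Fri 15:00? ✓; end Fri 04:00 > Wed 20:00? ✓; end Fri 04:00 >= Tue 11:00? ✓ → yes.
Result: P9.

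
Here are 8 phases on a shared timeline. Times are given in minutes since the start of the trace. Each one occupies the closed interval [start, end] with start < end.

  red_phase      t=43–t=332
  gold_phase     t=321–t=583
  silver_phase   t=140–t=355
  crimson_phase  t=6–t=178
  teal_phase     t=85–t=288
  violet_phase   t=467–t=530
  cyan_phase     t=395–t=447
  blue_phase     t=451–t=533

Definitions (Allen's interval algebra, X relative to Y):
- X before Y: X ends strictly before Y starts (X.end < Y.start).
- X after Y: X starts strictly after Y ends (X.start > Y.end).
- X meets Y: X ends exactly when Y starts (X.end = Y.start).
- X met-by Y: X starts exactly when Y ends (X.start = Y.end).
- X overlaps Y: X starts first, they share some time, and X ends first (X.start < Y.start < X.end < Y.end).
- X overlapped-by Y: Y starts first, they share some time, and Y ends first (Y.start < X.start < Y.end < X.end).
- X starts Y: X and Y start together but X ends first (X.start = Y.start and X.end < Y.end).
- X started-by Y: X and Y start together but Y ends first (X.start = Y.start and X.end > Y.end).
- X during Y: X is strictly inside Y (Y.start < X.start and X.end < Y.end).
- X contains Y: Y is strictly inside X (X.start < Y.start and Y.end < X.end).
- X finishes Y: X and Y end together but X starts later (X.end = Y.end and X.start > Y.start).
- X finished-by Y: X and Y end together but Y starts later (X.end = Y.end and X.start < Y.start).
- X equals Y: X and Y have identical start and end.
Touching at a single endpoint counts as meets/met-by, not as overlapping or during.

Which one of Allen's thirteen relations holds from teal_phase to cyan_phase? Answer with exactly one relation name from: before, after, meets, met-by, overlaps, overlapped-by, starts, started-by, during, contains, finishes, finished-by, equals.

teal_phase = [t=85, t=288]; cyan_phase = [t=395, t=447].
Compare endpoints: teal_phase.start < cyan_phase.start, teal_phase.start < cyan_phase.end, teal_phase.end < cyan_phase.start, teal_phase.end < cyan_phase.end.
That pattern is 'before'.

before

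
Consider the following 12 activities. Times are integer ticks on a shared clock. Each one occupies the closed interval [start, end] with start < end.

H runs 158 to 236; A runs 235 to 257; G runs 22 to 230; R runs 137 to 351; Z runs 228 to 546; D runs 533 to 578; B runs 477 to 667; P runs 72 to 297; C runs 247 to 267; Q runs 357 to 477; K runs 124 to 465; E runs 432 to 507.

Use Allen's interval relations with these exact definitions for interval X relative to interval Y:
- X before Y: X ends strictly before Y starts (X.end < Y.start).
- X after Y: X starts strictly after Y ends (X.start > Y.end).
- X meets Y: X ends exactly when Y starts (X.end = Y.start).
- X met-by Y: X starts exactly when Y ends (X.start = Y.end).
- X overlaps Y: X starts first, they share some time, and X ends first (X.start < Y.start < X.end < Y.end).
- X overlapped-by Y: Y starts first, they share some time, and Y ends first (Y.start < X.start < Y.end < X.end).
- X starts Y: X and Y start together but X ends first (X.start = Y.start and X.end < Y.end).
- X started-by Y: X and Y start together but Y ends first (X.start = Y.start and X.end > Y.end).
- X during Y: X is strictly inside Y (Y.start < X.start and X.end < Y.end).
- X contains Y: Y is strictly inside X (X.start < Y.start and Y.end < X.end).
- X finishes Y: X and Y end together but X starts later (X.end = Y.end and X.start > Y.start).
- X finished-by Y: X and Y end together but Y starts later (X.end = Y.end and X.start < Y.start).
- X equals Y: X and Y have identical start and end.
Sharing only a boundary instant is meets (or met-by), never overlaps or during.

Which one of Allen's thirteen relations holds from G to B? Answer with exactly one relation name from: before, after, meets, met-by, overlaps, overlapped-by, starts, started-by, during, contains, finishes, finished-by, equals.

G = [22, 230]; B = [477, 667].
Compare endpoints: G.start < B.start, G.start < B.end, G.end < B.start, G.end < B.end.
That pattern is 'before'.

before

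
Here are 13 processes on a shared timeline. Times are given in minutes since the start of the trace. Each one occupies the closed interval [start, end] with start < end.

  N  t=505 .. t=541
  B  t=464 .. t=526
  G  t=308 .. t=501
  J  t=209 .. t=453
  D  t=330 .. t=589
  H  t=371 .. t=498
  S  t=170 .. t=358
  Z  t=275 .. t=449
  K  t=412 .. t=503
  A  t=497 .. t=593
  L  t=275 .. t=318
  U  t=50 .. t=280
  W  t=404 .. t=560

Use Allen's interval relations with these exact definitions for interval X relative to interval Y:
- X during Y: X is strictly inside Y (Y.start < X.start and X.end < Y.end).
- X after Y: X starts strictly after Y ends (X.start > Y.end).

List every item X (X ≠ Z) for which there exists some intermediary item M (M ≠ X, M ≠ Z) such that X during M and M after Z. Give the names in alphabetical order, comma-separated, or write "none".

N

Target Z = [t=275, t=449].
Intermediaries M with M after Z: A, B, N.
Via A — items with X during A: N.
Via B — items with X during B: none.
Via N — items with X during N: none.
Union: N.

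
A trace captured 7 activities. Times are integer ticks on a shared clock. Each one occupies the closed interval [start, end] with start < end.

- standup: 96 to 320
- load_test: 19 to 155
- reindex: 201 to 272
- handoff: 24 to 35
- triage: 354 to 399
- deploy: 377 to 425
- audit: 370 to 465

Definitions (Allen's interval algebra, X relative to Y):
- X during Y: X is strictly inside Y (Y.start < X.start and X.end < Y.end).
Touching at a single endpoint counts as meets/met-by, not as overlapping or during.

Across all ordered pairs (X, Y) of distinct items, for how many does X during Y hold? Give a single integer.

3

Checking all 42 ordered pairs for relation 'during'; matching pairs in alphabetical order:
(deploy, audit): deploy during audit ✓
(handoff, load_test): handoff during load_test ✓
(reindex, standup): reindex during standup ✓
Count: 3.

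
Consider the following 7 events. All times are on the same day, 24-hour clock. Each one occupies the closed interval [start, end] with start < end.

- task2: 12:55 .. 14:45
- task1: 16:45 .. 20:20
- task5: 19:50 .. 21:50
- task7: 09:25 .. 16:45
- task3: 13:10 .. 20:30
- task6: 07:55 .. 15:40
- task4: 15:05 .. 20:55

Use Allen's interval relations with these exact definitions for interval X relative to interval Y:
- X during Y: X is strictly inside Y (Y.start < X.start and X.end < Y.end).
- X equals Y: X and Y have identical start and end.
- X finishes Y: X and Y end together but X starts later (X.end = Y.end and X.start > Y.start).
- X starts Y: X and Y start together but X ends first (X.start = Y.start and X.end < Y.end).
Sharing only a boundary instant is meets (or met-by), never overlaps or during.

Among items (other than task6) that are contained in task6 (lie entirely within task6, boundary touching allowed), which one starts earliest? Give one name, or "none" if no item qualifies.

Target task6 = [07:55, 15:40].
task1 [16:45, 20:20] → after → excluded.
task2 [12:55, 14:45] → during → candidate.
task3 [13:10, 20:30] → overlapped-by → excluded.
task4 [15:05, 20:55] → overlapped-by → excluded.
task5 [19:50, 21:50] → after → excluded.
task7 [09:25, 16:45] → overlapped-by → excluded.
Among candidates, earliest start is 12:55 → task2.

task2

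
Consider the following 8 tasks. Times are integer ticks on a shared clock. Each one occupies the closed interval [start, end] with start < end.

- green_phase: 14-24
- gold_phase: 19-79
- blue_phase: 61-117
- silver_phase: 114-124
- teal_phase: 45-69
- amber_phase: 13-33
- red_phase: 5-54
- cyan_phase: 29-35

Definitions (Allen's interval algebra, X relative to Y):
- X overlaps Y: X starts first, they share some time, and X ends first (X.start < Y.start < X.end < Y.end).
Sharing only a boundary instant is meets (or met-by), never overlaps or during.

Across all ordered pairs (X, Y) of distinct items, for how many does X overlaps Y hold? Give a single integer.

Checking all 56 ordered pairs for relation 'overlaps'; matching pairs in alphabetical order:
(amber_phase, cyan_phase): amber_phase overlaps cyan_phase ✓
(amber_phase, gold_phase): amber_phase overlaps gold_phase ✓
(blue_phase, silver_phase): blue_phase overlaps silver_phase ✓
(gold_phase, blue_phase): gold_phase overlaps blue_phase ✓
(green_phase, gold_phase): green_phase overlaps gold_phase ✓
(red_phase, gold_phase): red_phase overlaps gold_phase ✓
(red_phase, teal_phase): red_phase overlaps teal_phase ✓
(teal_phase, blue_phase): teal_phase overlaps blue_phase ✓
Count: 8.

8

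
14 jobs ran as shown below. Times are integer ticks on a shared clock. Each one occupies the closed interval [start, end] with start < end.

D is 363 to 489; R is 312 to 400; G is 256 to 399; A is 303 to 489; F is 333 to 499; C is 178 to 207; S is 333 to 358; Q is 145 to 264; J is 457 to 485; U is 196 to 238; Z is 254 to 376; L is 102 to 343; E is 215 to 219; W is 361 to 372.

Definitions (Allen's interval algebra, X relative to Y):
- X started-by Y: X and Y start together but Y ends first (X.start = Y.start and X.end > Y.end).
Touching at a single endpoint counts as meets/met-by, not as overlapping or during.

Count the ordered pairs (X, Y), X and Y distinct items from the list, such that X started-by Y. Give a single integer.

Checking all 182 ordered pairs for relation 'started-by'; matching pairs in alphabetical order:
(F, S): F started-by S ✓
Count: 1.

1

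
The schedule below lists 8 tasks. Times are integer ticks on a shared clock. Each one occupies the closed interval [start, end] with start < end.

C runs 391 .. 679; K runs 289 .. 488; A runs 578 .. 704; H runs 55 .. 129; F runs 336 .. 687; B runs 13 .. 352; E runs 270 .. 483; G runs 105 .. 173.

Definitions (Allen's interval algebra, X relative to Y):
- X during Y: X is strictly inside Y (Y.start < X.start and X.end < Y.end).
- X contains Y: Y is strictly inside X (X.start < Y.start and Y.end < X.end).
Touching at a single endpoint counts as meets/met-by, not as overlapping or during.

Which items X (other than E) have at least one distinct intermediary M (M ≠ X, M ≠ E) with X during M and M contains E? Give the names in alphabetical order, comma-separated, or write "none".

Target E = [270, 483].
Intermediaries M with M contains E: none.
Union: none.

none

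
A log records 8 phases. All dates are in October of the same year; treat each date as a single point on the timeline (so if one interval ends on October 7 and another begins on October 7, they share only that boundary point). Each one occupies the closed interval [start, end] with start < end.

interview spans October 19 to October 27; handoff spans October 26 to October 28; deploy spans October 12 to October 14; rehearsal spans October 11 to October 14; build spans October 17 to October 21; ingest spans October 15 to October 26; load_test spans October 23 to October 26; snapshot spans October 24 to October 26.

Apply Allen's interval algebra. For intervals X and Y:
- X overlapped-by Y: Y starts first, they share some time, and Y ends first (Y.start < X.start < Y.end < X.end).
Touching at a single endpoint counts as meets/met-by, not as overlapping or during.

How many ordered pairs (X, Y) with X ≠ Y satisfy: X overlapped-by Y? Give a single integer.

Checking all 56 ordered pairs for relation 'overlapped-by'; matching pairs in alphabetical order:
(handoff, interview): handoff overlapped-by interview ✓
(interview, build): interview overlapped-by build ✓
(interview, ingest): interview overlapped-by ingest ✓
Count: 3.

3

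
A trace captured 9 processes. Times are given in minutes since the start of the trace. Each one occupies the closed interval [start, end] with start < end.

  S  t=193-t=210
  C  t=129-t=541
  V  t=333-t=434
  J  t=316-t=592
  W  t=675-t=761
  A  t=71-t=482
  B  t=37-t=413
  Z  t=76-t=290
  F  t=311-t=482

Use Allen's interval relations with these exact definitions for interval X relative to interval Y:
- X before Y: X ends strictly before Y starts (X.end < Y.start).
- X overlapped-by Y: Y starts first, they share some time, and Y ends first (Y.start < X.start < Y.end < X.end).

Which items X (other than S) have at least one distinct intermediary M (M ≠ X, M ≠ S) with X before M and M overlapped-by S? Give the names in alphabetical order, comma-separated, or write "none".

Target S = [t=193, t=210].
Intermediaries M with M overlapped-by S: none.
Union: none.

none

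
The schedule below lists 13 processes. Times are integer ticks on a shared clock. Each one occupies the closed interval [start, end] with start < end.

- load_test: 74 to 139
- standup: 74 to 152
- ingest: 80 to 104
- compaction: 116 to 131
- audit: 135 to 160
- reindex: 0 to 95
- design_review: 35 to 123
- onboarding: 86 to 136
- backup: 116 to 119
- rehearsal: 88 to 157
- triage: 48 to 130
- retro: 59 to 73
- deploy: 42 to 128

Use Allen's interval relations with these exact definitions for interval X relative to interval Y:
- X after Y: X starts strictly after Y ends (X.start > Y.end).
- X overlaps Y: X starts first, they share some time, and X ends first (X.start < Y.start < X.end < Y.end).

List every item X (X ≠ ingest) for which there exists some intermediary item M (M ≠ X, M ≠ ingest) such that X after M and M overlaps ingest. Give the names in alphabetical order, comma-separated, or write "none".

audit, backup, compaction

Target ingest = [80, 104].
Intermediaries M with M overlaps ingest: reindex.
Via reindex — items with X after reindex: audit, backup, compaction.
Union: audit, backup, compaction.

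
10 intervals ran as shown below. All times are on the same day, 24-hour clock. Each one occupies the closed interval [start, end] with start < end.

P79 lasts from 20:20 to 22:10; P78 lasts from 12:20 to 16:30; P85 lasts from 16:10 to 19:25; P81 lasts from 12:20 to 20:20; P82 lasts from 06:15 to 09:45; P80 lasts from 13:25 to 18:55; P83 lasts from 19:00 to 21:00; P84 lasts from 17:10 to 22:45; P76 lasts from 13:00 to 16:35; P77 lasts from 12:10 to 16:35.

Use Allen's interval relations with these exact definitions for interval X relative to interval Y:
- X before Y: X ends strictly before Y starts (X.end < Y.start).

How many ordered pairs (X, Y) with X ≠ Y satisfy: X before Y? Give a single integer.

Checking all 90 ordered pairs for relation 'before'; matching pairs in alphabetical order:
(P76, P79): P76 before P79 ✓
(P76, P83): P76 before P83 ✓
(P76, P84): P76 before P84 ✓
(P77, P79): P77 before P79 ✓
(P77, P83): P77 before P83 ✓
(P77, P84): P77 before P84 ✓
(P78, P79): P78 before P79 ✓
(P78, P83): P78 before P83 ✓
(P78, P84): P78 before P84 ✓
(P80, P79): P80 before P79 ✓
(P80, P83): P80 before P83 ✓
(P82, P76): P82 before P76 ✓
(P82, P77): P82 before P77 ✓
(P82, P78): P82 before P78 ✓
(P82, P79): P82 before P79 ✓
(P82, P80): P82 before P80 ✓
(P82, P81): P82 before P81 ✓
(P82, P83): P82 before P83 ✓
(P82, P84): P82 before P84 ✓
(P82, P85): P82 before P85 ✓
(P85, P79): P85 before P79 ✓
Count: 21.

21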